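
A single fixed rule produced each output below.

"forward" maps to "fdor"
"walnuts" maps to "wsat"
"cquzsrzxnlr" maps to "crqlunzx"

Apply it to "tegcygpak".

Each output is the input with this applied: take characters alternately from the front and the back (1st, last, 2nd, 2nd-last, ...), then delete the last 3 characters.
"tegcygpak" → "tkeagpcgy" → "tkeagp".

tkeagp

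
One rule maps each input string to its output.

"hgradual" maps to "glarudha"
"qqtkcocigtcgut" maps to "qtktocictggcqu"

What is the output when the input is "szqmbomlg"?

Looking at the pairs, the operation is to swap the first and last characters, then swap each adjacent pair of characters (1↔2, 3↔4, ...).
Working it through for "szqmbomlg": intermediate "gzqmbomls", final "zgmqoblms".

zgmqoblms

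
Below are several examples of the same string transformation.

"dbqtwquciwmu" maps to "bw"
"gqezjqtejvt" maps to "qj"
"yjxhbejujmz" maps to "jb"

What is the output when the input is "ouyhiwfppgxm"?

What's happening: keep one character in every 3, starting at position 2 (positions 2nd, 5th, 8th, ...), then keep only the first 2 characters.
On "ouyhiwfppgxm": the first step gives "uipx", and the second then gives "ui".

ui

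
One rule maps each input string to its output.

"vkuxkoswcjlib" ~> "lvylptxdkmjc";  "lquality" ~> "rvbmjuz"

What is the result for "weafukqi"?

fbgvlrj

Looking at the pairs, the operation is to shift every letter 1 place forward in the alphabet (wrapping around), then delete the first character.
Starting from "weafukqi": after the first operation, "xfbgvlrj"; after the second, "fbgvlrj".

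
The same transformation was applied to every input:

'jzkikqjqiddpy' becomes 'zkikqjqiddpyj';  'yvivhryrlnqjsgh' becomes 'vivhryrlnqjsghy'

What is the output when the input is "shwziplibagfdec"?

hwziplibagfdecs

Looking at the pairs, the operation is to move the first character to the end.
"shwziplibagfdec" → "hwziplibagfdecs".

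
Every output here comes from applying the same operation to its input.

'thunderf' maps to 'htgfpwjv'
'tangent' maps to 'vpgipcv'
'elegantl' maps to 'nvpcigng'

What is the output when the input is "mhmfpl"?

The rule is to shift every letter 2 places forward in the alphabet (wrapping around), then reverse the string.
Working it through for "mhmfpl": intermediate "ojohrn", final "nrhojo".

nrhojo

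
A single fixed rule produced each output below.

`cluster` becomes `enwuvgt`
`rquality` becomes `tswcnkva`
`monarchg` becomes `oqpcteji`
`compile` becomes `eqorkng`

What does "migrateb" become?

Rule — shift every letter 2 places forward in the alphabet (wrapping around).
For "migrateb" the result is "okitcvgd".

okitcvgd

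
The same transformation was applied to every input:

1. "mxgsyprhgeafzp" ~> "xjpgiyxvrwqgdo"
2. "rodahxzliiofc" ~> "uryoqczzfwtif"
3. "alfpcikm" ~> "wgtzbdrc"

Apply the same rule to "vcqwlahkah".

hncrybrymt

The pattern: shift every letter 9 places backward in the alphabet (wrapping around), then move the first 2 characters to the end (rotate left by 2).
On "vcqwlahkah" that produces "hncrybrymt".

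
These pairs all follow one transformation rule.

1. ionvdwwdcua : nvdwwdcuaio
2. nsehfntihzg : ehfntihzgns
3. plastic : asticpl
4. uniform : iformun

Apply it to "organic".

The pattern: move the first 2 characters to the end (rotate left by 2).
So "organic" becomes "ganicor".

ganicor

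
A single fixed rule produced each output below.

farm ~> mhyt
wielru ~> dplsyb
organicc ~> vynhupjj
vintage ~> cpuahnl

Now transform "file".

The transformation: shift every letter 7 places forward in the alphabet (wrapping around).
Applying that to "file" gives "mpsl".

mpsl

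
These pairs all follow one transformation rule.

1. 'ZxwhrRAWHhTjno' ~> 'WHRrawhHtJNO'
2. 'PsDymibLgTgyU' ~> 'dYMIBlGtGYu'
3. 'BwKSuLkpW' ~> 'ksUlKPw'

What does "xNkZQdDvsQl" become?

In each case the input is transformed by: delete the first 2 characters, then flip the case of every letter.
Starting from "xNkZQdDvsQl": after the first operation, "kZQdDvsQl"; after the second, "KzqDdVSqL".

KzqDdVSqL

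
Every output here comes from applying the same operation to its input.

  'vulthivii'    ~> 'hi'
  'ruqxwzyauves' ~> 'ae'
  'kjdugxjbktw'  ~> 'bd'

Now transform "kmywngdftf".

df

What's happening: sort the characters into alphabetical order, then keep only the first 2 characters.
For "kmywngdftf", step one produces "dffgkmntwy"; step two turns that into "df".
(Check on "ruqxwzyauves": → "aeqrsuuvwxyz" → "ae" ✓)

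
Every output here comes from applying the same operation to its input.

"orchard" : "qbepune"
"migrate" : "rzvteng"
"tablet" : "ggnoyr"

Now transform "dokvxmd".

The transformation: move the last character to the front, then shift every letter 13 places forward in the alphabet (wrapping around) — i.e. ROT13.
So "dokvxmd" becomes "qqbxikz".

qqbxikz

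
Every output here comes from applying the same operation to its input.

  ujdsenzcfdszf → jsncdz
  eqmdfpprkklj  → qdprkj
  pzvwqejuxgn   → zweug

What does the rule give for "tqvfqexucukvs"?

The pattern: keep every other character starting from the second (positions 2nd, 4th, 6th, ...).
Doing the same to "tqvfqexucukvs": "qfeuuv".

qfeuuv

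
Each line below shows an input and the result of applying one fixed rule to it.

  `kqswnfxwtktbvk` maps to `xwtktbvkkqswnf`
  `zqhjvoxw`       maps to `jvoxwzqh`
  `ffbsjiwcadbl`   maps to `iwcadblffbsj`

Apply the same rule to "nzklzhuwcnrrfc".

uwcnrrfcnzklzh

The pattern: move the last character to the front, then swap the front and back halves of the string.
On "nzklzhuwcnrrfc" that produces "uwcnrrfcnzklzh".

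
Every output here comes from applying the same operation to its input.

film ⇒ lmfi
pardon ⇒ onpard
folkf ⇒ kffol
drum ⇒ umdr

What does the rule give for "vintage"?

The pattern: move the last 2 characters to the front (rotate right by 2).
Applying that to "vintage" gives "gevinta".

gevinta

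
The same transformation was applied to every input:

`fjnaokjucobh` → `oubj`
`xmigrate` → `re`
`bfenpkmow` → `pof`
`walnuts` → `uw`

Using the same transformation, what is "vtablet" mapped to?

lv

The pattern: move the first 2 characters to the end (rotate left by 2), then keep one character in every 3, starting at position 3 (positions 3rd, 6th, 9th, ...).
Working it through for "vtablet": intermediate "abletvt", final "lv".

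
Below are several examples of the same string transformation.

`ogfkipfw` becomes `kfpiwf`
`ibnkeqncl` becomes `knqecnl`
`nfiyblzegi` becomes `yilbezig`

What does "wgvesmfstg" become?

evmssfgt

The pattern: delete the first 2 characters, then swap each adjacent pair of characters (1↔2, 3↔4, ...).
Applying both steps to "wgvesmfstg": "vesmfstg", then "evmssfgt".
(Check on "nfiyblzegi": → "iyblzegi" → "yilbezig" ✓)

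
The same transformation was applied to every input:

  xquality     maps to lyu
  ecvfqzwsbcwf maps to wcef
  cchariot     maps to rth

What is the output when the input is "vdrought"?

The transformation: swap the front and back halves of the string, then keep one character in every 3, starting at position 1 (positions 1st, 4th, 7th, ...).
Working it through for "vdrought": intermediate "ughtvdro", final "utr".

utr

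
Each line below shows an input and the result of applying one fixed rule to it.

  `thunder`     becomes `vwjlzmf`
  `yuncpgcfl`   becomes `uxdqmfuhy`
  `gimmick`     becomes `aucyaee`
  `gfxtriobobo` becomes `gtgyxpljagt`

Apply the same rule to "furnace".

In each case the input is transformed by: shift every letter 8 places backward in the alphabet (wrapping around), then move the last 3 characters to the front (rotate right by 3).
Working it through for "furnace": intermediate "xmjfsuw", final "suwxmjf".

suwxmjf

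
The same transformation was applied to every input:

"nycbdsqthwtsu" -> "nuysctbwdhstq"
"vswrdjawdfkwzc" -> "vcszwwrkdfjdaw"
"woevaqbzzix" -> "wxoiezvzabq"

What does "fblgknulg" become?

The transformation: take characters alternately from the front and the back (1st, last, 2nd, 2nd-last, ...).
For "fblgknulg" the result is "fgbllugnk".

fgbllugnk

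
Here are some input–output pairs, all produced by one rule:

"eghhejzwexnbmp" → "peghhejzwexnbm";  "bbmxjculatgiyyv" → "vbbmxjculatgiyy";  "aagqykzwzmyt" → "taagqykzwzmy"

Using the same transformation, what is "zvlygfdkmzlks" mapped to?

szvlygfdkmzlk

In each case the input is transformed by: move the last character to the front.
On "zvlygfdkmzlks" that produces "szvlygfdkmzlk".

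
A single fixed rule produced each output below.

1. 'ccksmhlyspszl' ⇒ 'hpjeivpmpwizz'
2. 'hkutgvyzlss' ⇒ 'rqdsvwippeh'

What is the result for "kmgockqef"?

What's happening: shift every letter 3 places backward in the alphabet (wrapping around), then move the first 2 characters to the end (rotate left by 2).
"kmgockqef" → "hjdlzhnbc" → "dlzhnbchj".

dlzhnbchj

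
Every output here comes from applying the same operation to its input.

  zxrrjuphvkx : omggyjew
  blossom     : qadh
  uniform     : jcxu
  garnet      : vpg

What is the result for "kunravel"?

zjcgp

Looking at the pairs, the operation is to delete the last 3 characters, then shift every letter 11 places backward in the alphabet (wrapping around).
Applying both steps to "kunravel": "kunra", then "zjcgp".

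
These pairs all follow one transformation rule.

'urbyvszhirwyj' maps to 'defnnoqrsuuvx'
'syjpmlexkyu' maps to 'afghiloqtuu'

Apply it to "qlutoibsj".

efhkmopqx

Rule — shift every letter 4 places backward in the alphabet (wrapping around), then sort the characters into alphabetical order.
Working it through for "qlutoibsj": intermediate "mhqpkexof", final "efhkmopqx".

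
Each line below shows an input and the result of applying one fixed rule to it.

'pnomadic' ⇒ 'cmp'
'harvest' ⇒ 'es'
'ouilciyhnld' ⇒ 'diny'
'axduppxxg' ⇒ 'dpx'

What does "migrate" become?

em

What's happening: sort the characters into alphabetical order, then keep one character in every 3, starting at position 2 (positions 2nd, 5th, 8th, ...).
For "migrate" the result is "em".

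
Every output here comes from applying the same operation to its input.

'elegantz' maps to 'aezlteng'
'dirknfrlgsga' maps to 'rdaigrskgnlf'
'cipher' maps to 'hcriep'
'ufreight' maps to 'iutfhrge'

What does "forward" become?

In each case the input is transformed by: take characters alternately from the front and the back (1st, last, 2nd, 2nd-last, ...), then move the last character to the front.
Working it through for "forward": intermediate "fdorraw", final "wfdorra".

wfdorra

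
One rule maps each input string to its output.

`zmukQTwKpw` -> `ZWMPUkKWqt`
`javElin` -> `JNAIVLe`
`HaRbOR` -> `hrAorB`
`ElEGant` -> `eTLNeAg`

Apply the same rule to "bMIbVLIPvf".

The transformation: flip the case of every letter, then take characters alternately from the front and the back (1st, last, 2nd, 2nd-last, ...).
Starting from "bMIbVLIPvf": after the first operation, "BmiBvlipVF"; after the second, "BFmVipBivl".

BFmVipBivl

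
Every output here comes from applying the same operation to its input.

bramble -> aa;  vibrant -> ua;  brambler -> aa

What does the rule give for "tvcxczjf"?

uie

The rule is to shift every letter 1 place backward in the alphabet (wrapping around), then keep only the vowels.
"tvcxczjf" → "subwbyie" → "uie".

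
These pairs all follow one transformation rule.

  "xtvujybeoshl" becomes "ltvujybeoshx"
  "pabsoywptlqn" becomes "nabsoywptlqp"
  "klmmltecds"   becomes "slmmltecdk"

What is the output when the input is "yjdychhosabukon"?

njdychhosabukoy

Each output is the input with this applied: swap the first and last characters.
On "yjdychhosabukon" that produces "njdychhosabukoy".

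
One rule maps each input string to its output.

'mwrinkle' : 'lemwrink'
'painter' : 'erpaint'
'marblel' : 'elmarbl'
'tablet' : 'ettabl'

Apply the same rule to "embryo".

yoembr

The rule is to move the last 2 characters to the front (rotate right by 2).
On "embryo" that produces "yoembr".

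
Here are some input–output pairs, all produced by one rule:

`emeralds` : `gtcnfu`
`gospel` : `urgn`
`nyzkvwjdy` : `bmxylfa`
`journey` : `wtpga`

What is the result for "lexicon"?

Each output is the input with this applied: shift every letter 2 places forward in the alphabet (wrapping around), then delete the first 2 characters.
For "lexicon", step one produces "ngzkeqp"; step two turns that into "zkeqp".

zkeqp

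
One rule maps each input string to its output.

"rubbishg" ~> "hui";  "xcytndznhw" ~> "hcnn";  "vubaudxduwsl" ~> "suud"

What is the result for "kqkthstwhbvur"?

Each output is the input with this applied: move the last 2 characters to the front (rotate right by 2), then keep one character in every 3, starting at position 1 (positions 1st, 4th, 7th, ...).
For "kqkthstwhbvur", step one produces "urkqkthstwhbv"; step two turns that into "uqhwv".

uqhwv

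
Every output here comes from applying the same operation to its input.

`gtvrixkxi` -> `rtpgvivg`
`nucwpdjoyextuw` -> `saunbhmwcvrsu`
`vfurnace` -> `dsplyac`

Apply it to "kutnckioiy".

Rule — shift every letter 2 places backward in the alphabet (wrapping around), then delete the first character.
"kutnckioiy" → "isrlaigmgw" → "srlaigmgw".

srlaigmgw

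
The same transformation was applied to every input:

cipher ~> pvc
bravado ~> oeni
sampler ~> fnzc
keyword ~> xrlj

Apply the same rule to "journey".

The rule is to delete the last 3 characters, then shift every letter 13 places forward in the alphabet (wrapping around) — i.e. ROT13.
Working it through for "journey": intermediate "jour", final "wbhe".
(Check on "bravado": → "brav" → "oeni" ✓)

wbhe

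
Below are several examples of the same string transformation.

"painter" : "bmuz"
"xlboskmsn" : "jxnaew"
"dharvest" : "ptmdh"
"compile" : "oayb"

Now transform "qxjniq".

In each case the input is transformed by: delete the last 3 characters, then shift every letter 12 places forward in the alphabet (wrapping around).
For "qxjniq", step one produces "qxj"; step two turns that into "cjv".

cjv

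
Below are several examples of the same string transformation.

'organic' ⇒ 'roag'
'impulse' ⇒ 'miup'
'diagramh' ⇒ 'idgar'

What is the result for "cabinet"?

acib

What's happening: delete the last 3 characters, then swap each adjacent pair of characters (1↔2, 3↔4, ...).
"cabinet" → "cabi" → "acib".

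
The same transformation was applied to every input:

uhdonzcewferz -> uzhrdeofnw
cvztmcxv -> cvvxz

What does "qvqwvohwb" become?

qbvwqh

The rule is to take characters alternately from the front and the back (1st, last, 2nd, 2nd-last, ...), then delete the last 3 characters.
Starting from "qvqwvohwb": after the first operation, "qbvwqhwov"; after the second, "qbvwqh".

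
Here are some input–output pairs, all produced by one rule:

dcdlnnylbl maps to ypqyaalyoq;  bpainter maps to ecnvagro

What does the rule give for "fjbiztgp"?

cwovmgts

Looking at the pairs, the operation is to shift every letter 13 places forward in the alphabet (wrapping around) — i.e. ROT13, then swap the first and last characters.
Starting from "fjbiztgp": after the first operation, "swovmgtc"; after the second, "cwovmgts".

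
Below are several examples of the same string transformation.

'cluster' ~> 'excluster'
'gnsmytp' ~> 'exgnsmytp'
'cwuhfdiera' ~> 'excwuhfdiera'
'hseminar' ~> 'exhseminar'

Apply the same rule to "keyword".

exkeyword

In each case the input is transformed by: prepend "ex".
For "keyword" the result is "exkeyword".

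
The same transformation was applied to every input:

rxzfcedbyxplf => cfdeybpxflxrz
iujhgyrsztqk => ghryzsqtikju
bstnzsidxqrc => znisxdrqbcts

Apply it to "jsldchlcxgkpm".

cdlhxckgmpsjl

Rule — move the first 3 characters to the end (rotate left by 3), then swap each adjacent pair of characters (1↔2, 3↔4, ...).
So "jsldchlcxgkpm" becomes "cdlhxckgmpsjl".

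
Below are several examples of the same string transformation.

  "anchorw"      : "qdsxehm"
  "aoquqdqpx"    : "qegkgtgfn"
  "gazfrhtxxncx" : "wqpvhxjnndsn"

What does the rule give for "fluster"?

Looking at the pairs, the operation is to shift every letter 10 places backward in the alphabet (wrapping around).
For "fluster" the result is "vbkijuh".

vbkijuh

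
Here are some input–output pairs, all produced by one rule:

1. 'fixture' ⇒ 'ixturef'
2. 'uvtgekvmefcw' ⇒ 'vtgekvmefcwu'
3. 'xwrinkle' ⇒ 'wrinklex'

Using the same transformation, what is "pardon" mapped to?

What's happening: move the first character to the end.
So "pardon" becomes "ardonp".

ardonp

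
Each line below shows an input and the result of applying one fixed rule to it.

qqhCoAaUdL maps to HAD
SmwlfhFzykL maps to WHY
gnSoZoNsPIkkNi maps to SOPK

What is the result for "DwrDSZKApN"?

RZP

The pattern: keep one character in every 3, starting at position 3 (positions 3rd, 6th, 9th, ...), then convert every letter to uppercase.
On "DwrDSZKApN": the first step gives "rZp", and the second then gives "RZP".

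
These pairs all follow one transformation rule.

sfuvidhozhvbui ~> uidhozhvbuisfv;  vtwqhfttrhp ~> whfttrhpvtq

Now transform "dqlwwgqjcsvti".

Rule — move the first 3 characters to the end (rotate left by 3), then swap the first and last characters.
"dqlwwgqjcsvti" → "wwgqjcsvtidql" → "lwgqjcsvtidqw".

lwgqjcsvtidqw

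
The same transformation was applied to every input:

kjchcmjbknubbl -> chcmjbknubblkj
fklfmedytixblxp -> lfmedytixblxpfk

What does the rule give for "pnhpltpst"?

hpltpstpn

In each case the input is transformed by: move the first 2 characters to the end (rotate left by 2).
On "pnhpltpst" that produces "hpltpstpn".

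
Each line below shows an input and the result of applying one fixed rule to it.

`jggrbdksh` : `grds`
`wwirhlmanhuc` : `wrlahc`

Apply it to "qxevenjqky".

xvnqy

In each case the input is transformed by: keep every other character starting from the second (positions 2nd, 4th, 6th, ...).
On "qxevenjqky" that produces "xvnqy".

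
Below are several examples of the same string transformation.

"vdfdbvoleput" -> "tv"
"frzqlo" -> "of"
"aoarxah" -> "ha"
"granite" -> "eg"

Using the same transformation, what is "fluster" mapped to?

rf

The rule is to move the first character to the end, then keep only the last 2 characters.
For "fluster", step one produces "lusterf"; step two turns that into "rf".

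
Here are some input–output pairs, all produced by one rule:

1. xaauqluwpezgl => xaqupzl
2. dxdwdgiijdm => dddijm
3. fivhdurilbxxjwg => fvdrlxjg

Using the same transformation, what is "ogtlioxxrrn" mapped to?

otixrn

Each output is the input with this applied: keep every other character starting from the first (positions 1st, 3rd, 5th, ...).
"ogtlioxxrrn" → "otixrn".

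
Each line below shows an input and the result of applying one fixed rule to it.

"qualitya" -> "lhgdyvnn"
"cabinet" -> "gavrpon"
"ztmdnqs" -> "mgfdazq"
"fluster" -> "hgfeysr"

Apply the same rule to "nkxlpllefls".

In each case the input is transformed by: sort the characters into reverse alphabetical order, then shift every letter 13 places forward in the alphabet (wrapping around) — i.e. ROT13.
Applying both steps to "nkxlpllefls": "xspnllllkfe", then "kfcayyyyxsr".

kfcayyyyxsr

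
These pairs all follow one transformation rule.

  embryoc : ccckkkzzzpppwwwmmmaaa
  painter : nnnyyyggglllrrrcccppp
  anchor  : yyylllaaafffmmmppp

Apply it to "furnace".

Rule — repeat every character 3 times, then shift every letter 2 places backward in the alphabet (wrapping around).
"furnace" → "fffuuurrrnnnaaaccceee" → "dddsssppplllyyyaaaccc".

dddsssppplllyyyaaaccc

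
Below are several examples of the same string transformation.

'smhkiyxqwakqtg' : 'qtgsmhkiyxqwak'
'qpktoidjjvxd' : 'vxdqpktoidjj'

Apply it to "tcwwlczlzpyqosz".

osztcwwlczlzpyq

In each case the input is transformed by: move the last 3 characters to the front (rotate right by 3).
Doing the same to "tcwwlczlzpyqosz": "osztcwwlczlzpyq".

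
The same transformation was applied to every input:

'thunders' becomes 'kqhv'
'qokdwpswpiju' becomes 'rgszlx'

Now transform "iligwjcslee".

Looking at the pairs, the operation is to keep every other character starting from the second (positions 2nd, 4th, 6th, ...), then shift every letter 3 places forward in the alphabet (wrapping around).
On "iligwjcslee": the first step gives "lgjse", and the second then gives "ojmvh".

ojmvh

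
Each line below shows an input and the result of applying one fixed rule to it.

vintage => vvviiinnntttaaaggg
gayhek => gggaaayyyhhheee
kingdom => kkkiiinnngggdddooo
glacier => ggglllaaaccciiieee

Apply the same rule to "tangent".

The pattern: repeat every character 3 times, then delete the last 3 characters.
For "tangent" the result is "tttaaannngggeeennn".
(Check on "kingdom": → "kkkiiinnngggdddooommm" → "kkkiiinnngggdddooo" ✓)

tttaaannngggeeennn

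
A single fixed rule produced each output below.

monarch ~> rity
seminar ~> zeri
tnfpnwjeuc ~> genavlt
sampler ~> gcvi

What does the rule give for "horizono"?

What's happening: shift every letter 9 places backward in the alphabet (wrapping around), then delete the first 3 characters.
Working it through for "horizono": intermediate "yfizqfef", final "zqfef".

zqfef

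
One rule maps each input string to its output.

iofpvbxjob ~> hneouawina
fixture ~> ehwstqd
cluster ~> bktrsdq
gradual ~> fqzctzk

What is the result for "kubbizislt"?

The pattern: shift every letter 1 place backward in the alphabet (wrapping around).
Doing the same to "kubbizislt": "jtaahyhrks".

jtaahyhrks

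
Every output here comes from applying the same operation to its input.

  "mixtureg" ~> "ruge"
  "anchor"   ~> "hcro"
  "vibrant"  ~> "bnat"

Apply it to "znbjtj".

In each case the input is transformed by: swap each adjacent pair of characters (1↔2, 3↔4, ...), then keep only the last 4 characters.
Starting from "znbjtj": after the first operation, "nzjbjt"; after the second, "jbjt".

jbjt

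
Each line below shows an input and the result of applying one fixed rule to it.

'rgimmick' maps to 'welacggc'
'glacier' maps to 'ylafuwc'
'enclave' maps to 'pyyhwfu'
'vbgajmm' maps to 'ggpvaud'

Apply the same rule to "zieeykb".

The rule is to shift every letter 6 places backward in the alphabet (wrapping around), then move the last 2 characters to the front (rotate right by 2).
Working it through for "zieeykb": intermediate "tcyysev", final "evtcyys".

evtcyys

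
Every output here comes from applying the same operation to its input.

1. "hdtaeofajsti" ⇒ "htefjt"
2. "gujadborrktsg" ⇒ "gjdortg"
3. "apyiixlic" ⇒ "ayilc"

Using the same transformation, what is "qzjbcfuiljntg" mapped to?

qjculng

The rule is to keep every other character starting from the first (positions 1st, 3rd, 5th, ...).
"qzjbcfuiljntg" → "qjculng".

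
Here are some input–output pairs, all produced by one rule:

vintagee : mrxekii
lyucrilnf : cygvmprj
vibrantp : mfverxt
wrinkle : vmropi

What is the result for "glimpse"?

pmqtwi

Each output is the input with this applied: shift every letter 4 places forward in the alphabet (wrapping around), then delete the first character.
"glimpse" → "kpmqtwi" → "pmqtwi".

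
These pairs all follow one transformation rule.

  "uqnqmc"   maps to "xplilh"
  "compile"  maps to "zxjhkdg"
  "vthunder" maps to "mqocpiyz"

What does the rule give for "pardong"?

The transformation: shift every letter 5 places backward in the alphabet (wrapping around), then move the last character to the front.
Applying that to "pardong" gives "bkvmyji".
(Check on "compile": → "xjhkdgz" → "zxjhkdg" ✓)

bkvmyji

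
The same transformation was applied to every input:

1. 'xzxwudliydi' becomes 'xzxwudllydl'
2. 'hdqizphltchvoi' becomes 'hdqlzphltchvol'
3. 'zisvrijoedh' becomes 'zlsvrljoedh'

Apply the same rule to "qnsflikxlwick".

What's happening: replace every "i" with "l".
"qnsflikxlwick" → "qnsfllkxlwlck".

qnsfllkxlwlck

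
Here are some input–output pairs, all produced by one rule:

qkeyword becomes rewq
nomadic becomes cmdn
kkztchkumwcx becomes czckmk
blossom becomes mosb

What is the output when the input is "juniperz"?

Each output is the input with this applied: keep every other character starting from the first (positions 1st, 3rd, 5th, ...), then swap the first and last characters.
For "juniperz", step one produces "jnpr"; step two turns that into "rnpj".
(Check on "kkztchkumwcx": → "kzckmc" → "czckmk" ✓)

rnpj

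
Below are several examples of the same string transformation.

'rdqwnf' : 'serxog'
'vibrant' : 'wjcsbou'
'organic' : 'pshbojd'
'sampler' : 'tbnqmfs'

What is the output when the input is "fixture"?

The rule is to shift every letter 1 place forward in the alphabet (wrapping around).
Doing the same to "fixture": "gjyuvsf".

gjyuvsf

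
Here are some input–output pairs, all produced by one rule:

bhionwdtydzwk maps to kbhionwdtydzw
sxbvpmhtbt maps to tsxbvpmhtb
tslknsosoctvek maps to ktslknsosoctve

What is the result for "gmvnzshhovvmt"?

Each output is the input with this applied: move the last character to the front.
So "gmvnzshhovvmt" becomes "tgmvnzshhovvm".

tgmvnzshhovvm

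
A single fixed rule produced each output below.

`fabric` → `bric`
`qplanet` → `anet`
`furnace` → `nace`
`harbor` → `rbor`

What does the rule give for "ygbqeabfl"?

abfl

What's happening: keep only the last 4 characters.
"ygbqeabfl" → "abfl".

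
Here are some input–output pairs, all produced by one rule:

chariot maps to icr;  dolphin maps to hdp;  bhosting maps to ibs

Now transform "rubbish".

Each output is the input with this applied: move the last 3 characters to the front (rotate right by 3), then keep one character in every 3, starting at position 1 (positions 1st, 4th, 7th, ...).
Working it through for "rubbish": intermediate "ishrubb", final "irb".

irb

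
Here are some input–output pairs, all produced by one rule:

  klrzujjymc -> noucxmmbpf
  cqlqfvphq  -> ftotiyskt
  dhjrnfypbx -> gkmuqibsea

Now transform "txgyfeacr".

What's happening: shift every letter 3 places forward in the alphabet (wrapping around).
"txgyfeacr" → "wajbihdfu".

wajbihdfu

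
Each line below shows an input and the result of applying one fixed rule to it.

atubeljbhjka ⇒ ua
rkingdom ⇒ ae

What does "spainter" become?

The transformation: shift every letter 10 places backward in the alphabet (wrapping around), then keep only the vowels.
So "spainter" becomes "iu".
(Check on "atubeljbhjka": → "qjkrubzrxzaq" → "ua" ✓)

iu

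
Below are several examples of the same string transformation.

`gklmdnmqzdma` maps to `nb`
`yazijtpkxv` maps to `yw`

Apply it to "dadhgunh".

oi

What's happening: shift every letter 1 place forward in the alphabet (wrapping around), then keep only the last 2 characters.
Working it through for "dadhgunh": intermediate "ebeihvoi", final "oi".
(Check on "gklmdnmqzdma": → "hlmneonraenb" → "nb" ✓)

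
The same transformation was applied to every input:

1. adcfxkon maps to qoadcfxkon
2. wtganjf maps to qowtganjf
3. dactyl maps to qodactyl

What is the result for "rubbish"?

qorubbish

The pattern: prepend "qo".
Doing the same to "rubbish": "qorubbish".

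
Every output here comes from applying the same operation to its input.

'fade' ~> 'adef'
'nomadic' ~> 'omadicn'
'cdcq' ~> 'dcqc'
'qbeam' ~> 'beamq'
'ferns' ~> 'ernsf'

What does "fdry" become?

The transformation: move the first character to the end.
For "fdry" the result is "dryf".

dryf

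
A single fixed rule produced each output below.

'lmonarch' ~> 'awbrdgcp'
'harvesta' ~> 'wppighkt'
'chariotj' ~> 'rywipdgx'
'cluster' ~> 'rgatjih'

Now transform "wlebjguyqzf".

In each case the input is transformed by: shift every letter 11 places backward in the alphabet (wrapping around), then take characters alternately from the front and the back (1st, last, 2nd, 2nd-last, ...).
Applying both steps to "wlebjguyqzf": "latqyvjnfou", then "luaotfqnyjv".
(Check on "harvesta": → "wpgkthip" → "wppighkt" ✓)

luaotfqnyjv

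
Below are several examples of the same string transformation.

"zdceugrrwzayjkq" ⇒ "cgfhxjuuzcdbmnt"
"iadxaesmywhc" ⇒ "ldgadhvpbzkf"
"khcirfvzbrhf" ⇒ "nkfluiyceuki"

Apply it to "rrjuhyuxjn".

uumxkbxamq

The pattern: shift every letter 3 places forward in the alphabet (wrapping around).
Doing the same to "rrjuhyuxjn": "uumxkbxamq".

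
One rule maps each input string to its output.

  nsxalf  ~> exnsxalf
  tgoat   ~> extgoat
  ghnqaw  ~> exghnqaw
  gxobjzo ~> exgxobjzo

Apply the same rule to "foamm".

exfoamm

The pattern: prepend "ex".
On "foamm" that produces "exfoamm".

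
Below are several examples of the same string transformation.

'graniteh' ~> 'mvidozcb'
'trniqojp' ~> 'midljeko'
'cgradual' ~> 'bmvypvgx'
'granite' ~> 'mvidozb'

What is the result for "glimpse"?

gdhknzb

Each output is the input with this applied: move the first character to the end, then shift every letter 5 places backward in the alphabet (wrapping around).
"glimpse" → "gdhknzb".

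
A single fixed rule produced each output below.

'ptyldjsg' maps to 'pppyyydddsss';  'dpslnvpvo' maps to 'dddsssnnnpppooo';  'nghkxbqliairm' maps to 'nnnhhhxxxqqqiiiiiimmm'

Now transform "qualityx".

qqqaaaiiiyyy

Each output is the input with this applied: keep every other character starting from the first (positions 1st, 3rd, 5th, ...), then repeat every character 3 times.
For "qualityx", step one produces "qaiy"; step two turns that into "qqqaaaiiiyyy".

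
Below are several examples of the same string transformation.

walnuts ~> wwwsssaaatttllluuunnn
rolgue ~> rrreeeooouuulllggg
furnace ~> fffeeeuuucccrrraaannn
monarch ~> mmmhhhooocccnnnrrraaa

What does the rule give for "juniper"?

jjjrrruuueeennnpppiii

Rule — take characters alternately from the front and the back (1st, last, 2nd, 2nd-last, ...), then repeat every character 3 times.
For "juniper", step one produces "jruenpi"; step two turns that into "jjjrrruuueeennnpppiii".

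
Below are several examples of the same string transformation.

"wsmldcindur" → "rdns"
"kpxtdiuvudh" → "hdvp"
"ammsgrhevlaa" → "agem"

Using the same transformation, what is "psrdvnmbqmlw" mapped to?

Looking at the pairs, the operation is to keep one character in every 3, starting at position 2 (positions 2nd, 5th, 8th, ...), then swap the first and last characters.
Starting from "psrdvnmbqmlw": after the first operation, "svbl"; after the second, "lvbs".

lvbs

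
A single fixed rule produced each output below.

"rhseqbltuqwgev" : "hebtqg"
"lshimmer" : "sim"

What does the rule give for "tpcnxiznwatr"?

pnina

The transformation: delete the last character, then keep every other character starting from the second (positions 2nd, 4th, 6th, ...).
For "tpcnxiznwatr", step one produces "tpcnxiznwat"; step two turns that into "pnina".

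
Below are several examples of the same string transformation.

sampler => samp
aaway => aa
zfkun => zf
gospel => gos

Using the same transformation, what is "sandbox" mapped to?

sand

In each case the input is transformed by: delete the last 3 characters.
On "sandbox" that produces "sand".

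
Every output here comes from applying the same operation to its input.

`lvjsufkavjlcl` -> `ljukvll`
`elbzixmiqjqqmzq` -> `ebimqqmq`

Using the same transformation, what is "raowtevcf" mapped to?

In each case the input is transformed by: keep every other character starting from the first (positions 1st, 3rd, 5th, ...).
On "raowtevcf" that produces "rotvf".

rotvf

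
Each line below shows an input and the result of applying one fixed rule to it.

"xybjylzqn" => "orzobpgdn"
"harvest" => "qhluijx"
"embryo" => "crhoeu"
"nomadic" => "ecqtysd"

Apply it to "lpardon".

fqhtedb

Each output is the input with this applied: shift every letter 10 places backward in the alphabet (wrapping around), then move the first character to the end.
"lpardon" → "bfqhted" → "fqhtedb".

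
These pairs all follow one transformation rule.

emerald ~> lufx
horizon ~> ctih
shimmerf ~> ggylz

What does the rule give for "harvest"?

pymn

The rule is to shift every letter 6 places backward in the alphabet (wrapping around), then delete the first 3 characters.
Working it through for "harvest": intermediate "bulpymn", final "pymn".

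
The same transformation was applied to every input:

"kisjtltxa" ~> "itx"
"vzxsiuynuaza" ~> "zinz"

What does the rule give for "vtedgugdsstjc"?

tgdt

Rule — keep one character in every 3, starting at position 2 (positions 2nd, 5th, 8th, ...).
Applying that to "vtedgugdsstjc" gives "tgdt".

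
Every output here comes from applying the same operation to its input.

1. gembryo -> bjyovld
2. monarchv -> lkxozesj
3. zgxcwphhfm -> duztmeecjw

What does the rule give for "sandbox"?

The rule is to move the first character to the end, then shift every letter 3 places backward in the alphabet (wrapping around).
For "sandbox", step one produces "andboxs"; step two turns that into "xkaylup".

xkaylup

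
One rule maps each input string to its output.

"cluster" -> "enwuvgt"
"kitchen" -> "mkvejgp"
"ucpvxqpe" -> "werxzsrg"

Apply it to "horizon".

Rule — shift every letter 2 places forward in the alphabet (wrapping around).
Doing the same to "horizon": "jqtkbqp".

jqtkbqp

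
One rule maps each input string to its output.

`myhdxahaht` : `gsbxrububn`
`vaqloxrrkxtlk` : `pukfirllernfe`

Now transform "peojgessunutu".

jyidaymmohono

The pattern: shift every letter 6 places backward in the alphabet (wrapping around).
For "peojgessunutu" the result is "jyidaymmohono".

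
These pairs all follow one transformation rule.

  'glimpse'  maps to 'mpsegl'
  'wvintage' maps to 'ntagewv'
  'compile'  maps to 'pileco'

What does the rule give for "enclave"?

What's happening: move the first 3 characters to the end (rotate left by 3), then delete the last character.
Applying both steps to "enclave": "laveenc", then "laveen".

laveen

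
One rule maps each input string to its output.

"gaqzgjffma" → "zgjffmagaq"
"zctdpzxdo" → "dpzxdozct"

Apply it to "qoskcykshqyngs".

The transformation: move the first 3 characters to the end (rotate left by 3).
Doing the same to "qoskcykshqyngs": "kcykshqyngsqos".

kcykshqyngsqos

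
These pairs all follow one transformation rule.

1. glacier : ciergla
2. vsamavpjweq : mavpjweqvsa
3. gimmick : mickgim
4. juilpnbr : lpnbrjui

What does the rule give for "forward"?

wardfor

In each case the input is transformed by: move the first 3 characters to the end (rotate left by 3).
Doing the same to "forward": "wardfor".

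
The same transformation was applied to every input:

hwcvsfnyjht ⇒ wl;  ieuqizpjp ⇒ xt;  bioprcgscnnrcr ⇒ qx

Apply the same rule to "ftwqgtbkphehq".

ui

Each output is the input with this applied: shift every letter 11 places backward in the alphabet (wrapping around), then keep only the first 2 characters.
On "ftwqgtbkphehq": the first step gives "uilfviqzewtwf", and the second then gives "ui".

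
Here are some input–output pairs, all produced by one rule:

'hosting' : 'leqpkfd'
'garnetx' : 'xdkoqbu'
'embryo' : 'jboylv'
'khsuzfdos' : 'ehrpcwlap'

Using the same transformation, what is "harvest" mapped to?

xesopbq

The pattern: swap each adjacent pair of characters (1↔2, 3↔4, ...), then shift every letter 3 places backward in the alphabet (wrapping around).
On "harvest": the first step gives "ahvrset", and the second then gives "xesopbq".
(Check on "khsuzfdos": → "hkusfzods" → "ehrpcwlap" ✓)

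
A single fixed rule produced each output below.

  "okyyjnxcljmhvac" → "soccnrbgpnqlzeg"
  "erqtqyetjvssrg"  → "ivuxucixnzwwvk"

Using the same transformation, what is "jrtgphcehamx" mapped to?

nvxktlgileqb

Looking at the pairs, the operation is to shift every letter 4 places forward in the alphabet (wrapping around).
So "jrtgphcehamx" becomes "nvxktlgileqb".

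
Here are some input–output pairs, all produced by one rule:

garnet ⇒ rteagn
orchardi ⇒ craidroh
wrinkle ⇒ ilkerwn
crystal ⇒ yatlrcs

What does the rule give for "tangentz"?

nneztatg

Each output is the input with this applied: swap each adjacent pair of characters (1↔2, 3↔4, ...), then move the first 3 characters to the end (rotate left by 3).
Starting from "tangentz": after the first operation, "atgnnezt"; after the second, "nneztatg".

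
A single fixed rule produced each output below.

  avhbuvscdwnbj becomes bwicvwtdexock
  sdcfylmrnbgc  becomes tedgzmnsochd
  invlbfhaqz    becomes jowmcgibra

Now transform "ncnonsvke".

odopotwlf

The transformation: shift every letter 1 place forward in the alphabet (wrapping around).
So "ncnonsvke" becomes "odopotwlf".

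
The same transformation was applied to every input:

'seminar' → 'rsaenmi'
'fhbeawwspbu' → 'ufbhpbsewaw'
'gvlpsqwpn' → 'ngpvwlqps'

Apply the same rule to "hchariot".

In each case the input is transformed by: take characters alternately from the front and the back (1st, last, 2nd, 2nd-last, ...), then swap each adjacent pair of characters (1↔2, 3↔4, ...).
"hchariot" → "htcohiar" → "thocihra".
(Check on "seminar": → "sreamni" → "rsaenmi" ✓)

thocihra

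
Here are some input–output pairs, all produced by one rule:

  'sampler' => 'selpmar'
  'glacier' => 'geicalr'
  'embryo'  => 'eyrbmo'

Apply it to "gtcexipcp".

gcpixectp

Looking at the pairs, the operation is to swap the first and last characters, then reverse the string.
"gtcexipcp" → "ptcexipcg" → "gcpixectp".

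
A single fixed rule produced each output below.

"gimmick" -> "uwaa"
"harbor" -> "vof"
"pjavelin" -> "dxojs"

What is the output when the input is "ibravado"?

wpfoj

Rule — delete the last 3 characters, then shift every letter 12 places backward in the alphabet (wrapping around).
Working it through for "ibravado": intermediate "ibrav", final "wpfoj".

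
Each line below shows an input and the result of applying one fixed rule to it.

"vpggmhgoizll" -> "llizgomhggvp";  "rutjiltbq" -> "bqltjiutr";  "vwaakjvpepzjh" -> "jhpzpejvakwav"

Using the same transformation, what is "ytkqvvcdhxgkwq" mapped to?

wqgkhxcdvvkqyt

What's happening: reverse the string, then swap each adjacent pair of characters (1↔2, 3↔4, ...).
Applying both steps to "ytkqvvcdhxgkwq": "qwkgxhdcvvqkty", then "wqgkhxcdvvkqyt".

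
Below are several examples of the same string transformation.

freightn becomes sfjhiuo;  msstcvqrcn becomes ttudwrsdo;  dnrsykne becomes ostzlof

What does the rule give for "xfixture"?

Rule — shift every letter 1 place forward in the alphabet (wrapping around), then delete the first character.
For "xfixture" the result is "gjyuvsf".

gjyuvsf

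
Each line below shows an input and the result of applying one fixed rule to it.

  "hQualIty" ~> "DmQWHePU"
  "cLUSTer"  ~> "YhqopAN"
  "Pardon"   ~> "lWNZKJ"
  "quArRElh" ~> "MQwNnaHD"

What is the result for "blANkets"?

Each output is the input with this applied: shift every letter 4 places backward in the alphabet (wrapping around), then flip the case of every letter.
Working it through for "blANkets": intermediate "xhWJgapo", final "XHwjGAPO".

XHwjGAPO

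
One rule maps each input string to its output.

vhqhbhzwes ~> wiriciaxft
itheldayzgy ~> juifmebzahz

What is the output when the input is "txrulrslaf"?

Rule — shift every letter 1 place forward in the alphabet (wrapping around).
Applying that to "txrulrslaf" gives "uysvmstmbg".

uysvmstmbg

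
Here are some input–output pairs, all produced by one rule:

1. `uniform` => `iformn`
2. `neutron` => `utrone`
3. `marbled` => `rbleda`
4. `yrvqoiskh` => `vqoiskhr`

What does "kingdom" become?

What's happening: delete the first character, then move the first character to the end.
Applying that to "kingdom" gives "ngdomi".

ngdomi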